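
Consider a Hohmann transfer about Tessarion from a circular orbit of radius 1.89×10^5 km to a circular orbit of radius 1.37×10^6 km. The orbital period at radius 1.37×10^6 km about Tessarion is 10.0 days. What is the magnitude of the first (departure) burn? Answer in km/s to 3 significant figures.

Δv₁ = 8.74 km/s

From Kepler's third law T² = 4π²r³/μ at r = 1.37×10^6 km, T = 10.0 days = 10.0 × 86400 s = 8.640×10^5 s: μ = 4π²r³/T² = 1.35986×10^8 km³/s².
Semi-major axis of the transfer orbit: a_t = (1.890×10^5 + 1.370×10^6)/2 = 7.795×10^5 km.
Circular speed at r = 1.890×10^5 km: v_c = √(μ/r) = 26.824 km/s.
Vis-viva on the transfer ellipse at r = 1.890×10^5 km gives v_t = √[μ(2/r − 1/a_t)] = 35.561 km/s.
Δv₁ = |v_t − v_c| = |35.561 − 26.824| = 8.737 km/s.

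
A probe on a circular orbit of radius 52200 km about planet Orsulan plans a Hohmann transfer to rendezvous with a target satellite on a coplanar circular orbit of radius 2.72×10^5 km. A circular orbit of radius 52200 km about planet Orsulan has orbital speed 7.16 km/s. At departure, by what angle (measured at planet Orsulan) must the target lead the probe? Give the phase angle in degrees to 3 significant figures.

From the circular-orbit relation v² = μ/r at r = 52200 km: μ = v²r = (7.16)² × 52200 = 2.67606×10^6 km³/s².
Semi-major axis of the transfer orbit: a_t = (52200 + 2.720×10^5)/2 = 1.621×10^5 km.
Transfer time t = π√(a_t³/μ) = 1.25336×10^5 s.
The target's mean motion on its circular orbit is ω₂ = √(μ/r₂³) = 1.15317×10^-5 rad/s.
Angle swept by the target during transfer: ω₂·t = 1.4453 rad = 82.81°.
Arrival is 180° from departure on the ellipse, so φ = 180° − 82.81° = 97.2°.

φ = 97.2°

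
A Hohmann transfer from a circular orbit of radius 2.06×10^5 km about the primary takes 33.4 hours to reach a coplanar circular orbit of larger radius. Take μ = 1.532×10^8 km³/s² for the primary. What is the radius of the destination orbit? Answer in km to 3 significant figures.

r₂ = 1.01×10^6 km

Transfer time t = 33.4 hours = 1.2024×10^5 s, and t = π√(a_t³/μ).
So a_t = (μ t²/π²)^(1/3) = (1.532×10^8 × (1.2024×10^5)² / π²)^(1/3) = 6.0769×10^5 km.
Since a_t = (r₁ + r₂)/2, r₂ = 2a_t − r₁ = 2×6.0769×10^5 − 2.060×10^5 = 1.00938×10^6 km.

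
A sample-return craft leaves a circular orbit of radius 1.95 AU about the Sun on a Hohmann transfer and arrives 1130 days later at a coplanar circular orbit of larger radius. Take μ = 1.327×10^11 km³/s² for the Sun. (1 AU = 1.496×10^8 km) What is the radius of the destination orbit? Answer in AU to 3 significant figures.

In km: r₁ = 1.95 × 1.496×10^8 = 2.9172×10^8 km.
Transfer time t = 1130 days = 9.7632×10^7 s, and t = π√(a_t³/μ).
So a_t = (μ t²/π²)^(1/3) = (1.327×10^11 × (9.7632×10^7)² / π²)^(1/3) = 5.0418×10^8 km.
Since a_t = (r₁ + r₂)/2, r₂ = 2a_t − r₁ = 2×5.0418×10^8 − 2.9172×10^8 = 7.1664×10^8 km.
In AU: r₂ = 7.1664×10^8 / 1.496×10^8 = 4.79 AU.

r₂ = 4.79 AU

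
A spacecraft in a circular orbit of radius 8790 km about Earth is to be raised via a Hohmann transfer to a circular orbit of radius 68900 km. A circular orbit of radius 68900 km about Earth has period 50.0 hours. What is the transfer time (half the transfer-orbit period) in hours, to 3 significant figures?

t = 10.6 hours

From Kepler's third law T² = 4π²r³/μ at r = 68900 km, T = 50.0 hours = 50.0 × 3600 s = 1.800×10^5 s: μ = 4π²r³/T² = 3.98540×10^5 km³/s².
The Hohmann ellipse has a_t = (r₁ + r₂)/2 = 38845 km.
Transfer time t = π√(a_t³/μ) = π√((38845)³ / 3.98540×10^5) = 38100 s.
Converting: 38100 s ÷ 3600 s/hour = 10.6 hours.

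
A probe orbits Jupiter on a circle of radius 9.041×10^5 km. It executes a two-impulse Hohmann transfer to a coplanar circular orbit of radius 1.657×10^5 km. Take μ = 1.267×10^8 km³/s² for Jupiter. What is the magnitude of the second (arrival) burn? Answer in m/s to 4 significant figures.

Δv₂ = 8298 m/s

Transfer-ellipse semi-major axis a_t = (r₁ + r₂)/2 = (9.041×10^5 + 1.657×10^5)/2 = 5.349×10^5 km.
On the circular orbit at r = 1.657×10^5 km, v_c = √(μ/r) = 27.652 km/s.
Transfer-orbit speed at the same r (vis-viva, a = a_t): v_t = √[μ(2/r − 1/a_t)] = 35.950 km/s.
Δv₂ = |v_t − v_c| = |35.950 − 27.652| = 8.298 km/s.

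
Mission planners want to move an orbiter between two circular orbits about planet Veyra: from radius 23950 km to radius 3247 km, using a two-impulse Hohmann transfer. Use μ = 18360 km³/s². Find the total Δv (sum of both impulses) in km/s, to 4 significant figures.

Semi-major axis of the transfer orbit: a_t = (23950 + 3247)/2 = 13598.5 km.
At r₁ the circular-orbit speed is v₁ = √(μ/r₁) = 0.87556 km/s.
Transfer-orbit speed at r₁ (vis-viva equation): v_a = √[μ(2/r₁ − 1/a_t)] = 0.42784 km/s.
First burn Δv₁ = |v_a − v₁| = 0.44772 km/s.
Circular speed at r₂: v₂ = √(μ/r₂) = 2.37791 km/s.
Transfer-orbit speed at r₂: v_p = √[μ(2/r₂ − 1/a_t)] = 3.15575 km/s.
Second burn Δv₂ = |v₂ − v_p| = 0.77784 km/s.
Δv = Δv₁ + Δv₂ = 0.44772 + 0.77784 = 1.226 km/s.

Δv = 1.226 km/s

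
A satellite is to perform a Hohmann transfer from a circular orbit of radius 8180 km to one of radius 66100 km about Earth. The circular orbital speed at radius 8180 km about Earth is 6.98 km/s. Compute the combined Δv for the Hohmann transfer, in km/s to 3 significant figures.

From the circular-orbit relation v² = μ/r at r = 8180 km: μ = v²r = (6.98)² × 8180 = 3.98533×10^5 km³/s².
The Hohmann ellipse has a_t = (r₁ + r₂)/2 = 37140 km.
Circular speed at r₁: v₁ = √(μ/r₁) = √(3.98533×10^5/8180) = 6.980 km/s.
On the transfer ellipse at r₁, vis-viva equation gives v_p = √[μ(2/r₁ − 1/a_t)] = 9.312 km/s.
First burn Δv₁ = |v_p − v₁| = 2.332 km/s.
Circular speed at r₂: v₂ = √(μ/r₂) = 2.455 km/s.
Transfer-orbit speed at r₂: v_a = √[μ(2/r₂ − 1/a_t)] = 1.152 km/s.
Second burn Δv₂ = |v₂ − v_a| = 1.303 km/s.
Total Δv = Δv₁ + Δv₂ = 3.635 km/s.

Δv = 3.63 km/s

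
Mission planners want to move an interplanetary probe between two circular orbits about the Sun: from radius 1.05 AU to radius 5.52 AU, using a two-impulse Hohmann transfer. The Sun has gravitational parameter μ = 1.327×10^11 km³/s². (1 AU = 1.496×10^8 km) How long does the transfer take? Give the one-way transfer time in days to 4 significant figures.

In km: r₁ = 1.05 × 1.496×10^8 = 1.5708×10^8 km; r₂ = 5.52 × 1.496×10^8 = 8.25792×10^8 km.
The Hohmann ellipse has a_t = (r₁ + r₂)/2 = 4.91436×10^8 km.
Transfer time t = π√(a_t³/μ) = π√((4.91436×10^8)³ / 1.327×10^11) = 9.395×10^7 s.
Converting: 9.395×10^7 s ÷ 86400 s/day = 1087 days.

t = 1087 days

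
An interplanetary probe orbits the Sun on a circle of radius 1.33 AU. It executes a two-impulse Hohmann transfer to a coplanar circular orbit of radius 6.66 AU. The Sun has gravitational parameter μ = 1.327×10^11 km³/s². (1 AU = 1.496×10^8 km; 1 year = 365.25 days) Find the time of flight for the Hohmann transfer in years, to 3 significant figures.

t = 3.99 years

In km: r₁ = 1.33 × 1.496×10^8 = 1.98968×10^8 km; r₂ = 6.66 × 1.496×10^8 = 9.96336×10^8 km.
Transfer-ellipse semi-major axis a_t = (r₁ + r₂)/2 = (1.98968×10^8 + 9.96336×10^8)/2 = 5.97652×10^8 km.
Half the transfer-orbit period gives t = π√(a_t³/μ) = 1.260×10^8 s.
Converting: 1.260×10^8 s ÷ 3.15576×10^7 s/year (365.25 × 86400) = 3.99 years.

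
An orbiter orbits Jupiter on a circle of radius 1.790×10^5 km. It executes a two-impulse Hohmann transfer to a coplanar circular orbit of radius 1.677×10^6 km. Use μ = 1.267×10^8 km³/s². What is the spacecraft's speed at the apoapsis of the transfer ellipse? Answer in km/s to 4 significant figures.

v = 3.817 km/s

Semi-major axis of the transfer orbit: a_t = (1.790×10^5 + 1.677×10^6)/2 = 9.280×10^5 km.
At apoapsis, r = 1.677×10^6 km.
Vis-viva: v = √[μ(2/r − 1/a_t)] = √[1.267×10^8 × (2/1.677×10^6 − 1/9.280×10^5)] = 3.817 km/s.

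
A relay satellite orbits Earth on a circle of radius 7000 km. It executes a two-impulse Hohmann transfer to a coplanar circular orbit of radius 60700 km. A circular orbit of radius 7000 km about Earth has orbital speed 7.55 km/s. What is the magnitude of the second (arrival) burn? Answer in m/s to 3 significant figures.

Δv₂ = 1400 m/s

From the circular-orbit relation v² = μ/r at r = 7000 km: μ = v²r = (7.55)² × 7000 = 3.99018×10^5 km³/s².
Semi-major axis of the transfer orbit: a_t = (7000 + 60700)/2 = 33850 km.
Circular speed at r = 60700 km: v_c = √(μ/r) = 2.564 km/s.
Transfer-orbit speed at the same r (vis-viva, a = a_t): v_t = √[μ(2/r − 1/a_t)] = 1.166 km/s.
Δv₂ = |v_t − v_c| = |1.166 − 2.564| = 1.398 km/s.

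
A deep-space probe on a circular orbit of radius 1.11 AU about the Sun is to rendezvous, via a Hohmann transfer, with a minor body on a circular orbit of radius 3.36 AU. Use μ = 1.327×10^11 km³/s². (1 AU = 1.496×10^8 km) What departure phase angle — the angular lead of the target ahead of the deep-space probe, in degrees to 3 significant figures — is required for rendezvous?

φ = 82.3°

In km: r₁ = 1.11 × 1.496×10^8 = 1.66056×10^8 km; r₂ = 3.36 × 1.496×10^8 = 5.02656×10^8 km.
The Hohmann ellipse has a_t = (r₁ + r₂)/2 = 3.34356×10^8 km.
The half-period of the transfer ellipse is t = π√(a_t³/μ) = 5.27264×10^7 s.
Target angular speed ω₂ = √(μ/r₂³) = 3.23243×10^-8 rad/s.
Angle swept by the target during transfer: ω₂·t = 1.704344 rad = 97.652°.
The deep-space probe traverses 180° on the transfer ellipse, so the target must lead by 180° − 97.652° = 82.3°.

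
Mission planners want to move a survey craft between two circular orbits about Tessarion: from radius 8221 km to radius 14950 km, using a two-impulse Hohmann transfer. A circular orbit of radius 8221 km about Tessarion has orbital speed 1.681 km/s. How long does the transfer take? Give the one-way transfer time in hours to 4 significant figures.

t = 7.140 hours

From the circular-orbit relation v² = μ/r at r = 8221 km: μ = v²r = (1.681)² × 8221 = 23230.6 km³/s².
The Hohmann ellipse has a_t = (r₁ + r₂)/2 = 11585.5 km.
Transfer time t = π√(a_t³/μ) = π√((11585.5)³ / 23230.6) = 25703 s.
Converting: 25703 s ÷ 3600 s/hour = 7.140 hours.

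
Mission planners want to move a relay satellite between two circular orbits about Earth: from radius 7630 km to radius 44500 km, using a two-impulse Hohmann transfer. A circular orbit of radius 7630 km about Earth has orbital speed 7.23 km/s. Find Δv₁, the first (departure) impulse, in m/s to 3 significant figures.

From the circular-orbit relation v² = μ/r at r = 7630 km: μ = v²r = (7.23)² × 7630 = 3.98842×10^5 km³/s².
Semi-major axis of the transfer orbit: a_t = (7630 + 44500)/2 = 26065 km.
On the circular orbit at r = 7630 km, v_c = √(μ/r) = 7.230 km/s.
Vis-viva on the transfer ellipse at r = 7630 km gives v_t = √[μ(2/r − 1/a_t)] = 9.447 km/s.
Δv₁ = |v_t − v_c| = |9.447 − 7.230| = 2.217 km/s.

Δv₁ = 2220 m/s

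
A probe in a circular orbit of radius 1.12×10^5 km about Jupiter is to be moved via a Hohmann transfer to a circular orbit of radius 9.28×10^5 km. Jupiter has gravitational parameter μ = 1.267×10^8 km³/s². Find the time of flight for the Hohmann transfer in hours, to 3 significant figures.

t = 29.1 hours

Transfer-ellipse semi-major axis a_t = (r₁ + r₂)/2 = (1.120×10^5 + 9.280×10^5)/2 = 5.200×10^5 km.
Half the transfer-orbit period gives t = π√(a_t³/μ) = 1.047×10^5 s.
Converting: 1.047×10^5 s ÷ 3600 s/hour = 29.1 hours.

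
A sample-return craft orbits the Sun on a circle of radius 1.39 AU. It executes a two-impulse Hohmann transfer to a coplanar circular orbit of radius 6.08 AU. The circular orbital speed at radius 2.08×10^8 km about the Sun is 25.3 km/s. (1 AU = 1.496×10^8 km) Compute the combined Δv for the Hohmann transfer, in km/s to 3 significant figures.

From the circular-orbit relation v² = μ/r at r = 2.08×10^8 km: μ = v²r = (25.3)² × 2.08×10^8 = 1.33139×10^11 km³/s².
In km: r₁ = 1.39 × 1.496×10^8 = 2.07944×10^8 km; r₂ = 6.08 × 1.496×10^8 = 9.09568×10^8 km.
The Hohmann ellipse has a_t = (r₁ + r₂)/2 = 5.58756×10^8 km.
At r₁ the circular-orbit speed is v₁ = √(μ/r₁) = 25.30 km/s.
Transfer-orbit speed at r₁ (vis-viva): v_p = √[μ(2/r₁ − 1/a_t)] = 32.28 km/s.
First burn Δv₁ = |v_p − v₁| = 6.980 km/s.
Circular speed at r₂: v₂ = √(μ/r₂) = 12.099 km/s.
Transfer-orbit speed at r₂: v_a = √[μ(2/r₂ − 1/a_t)] = 7.3807 km/s.
Second burn Δv₂ = |v₂ − v_a| = 4.718 km/s.
Δv = Δv₁ + Δv₂ = 6.980 + 4.718 = 11.70 km/s.

Δv = 11.7 km/s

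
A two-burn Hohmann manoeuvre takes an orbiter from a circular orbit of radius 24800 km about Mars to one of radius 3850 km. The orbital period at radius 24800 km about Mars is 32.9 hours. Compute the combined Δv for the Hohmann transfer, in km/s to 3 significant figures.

From Kepler's third law T² = 4π²r³/μ at r = 24800 km, T = 32.9 hours = 32.9 × 3600 s = 1.1844×10^5 s: μ = 4π²r³/T² = 42925.8 km³/s².
The Hohmann ellipse has a_t = (r₁ + r₂)/2 = 14325 km.
At r₁ the circular-orbit speed is v₁ = √(μ/r₁) = 1.31563 km/s.
On the transfer ellipse at r₁, v² = μ(2/r − 1/a) gives v_a = √[μ(2/r₁ − 1/a_t)] = 0.682050 km/s.
First burn Δv₁ = |v_a − v₁| = 0.6336 km/s.
Circular speed at r₂: v₂ = √(μ/r₂) = 3.339 km/s.
Transfer-orbit speed at r₂: v_p = √[μ(2/r₂ − 1/a_t)] = 4.393 km/s.
Second burn Δv₂ = |v₂ − v_p| = 1.054 km/s.
Δv = Δv₁ + Δv₂ = 0.6336 + 1.054 = 1.688 km/s.

Δv = 1.69 km/s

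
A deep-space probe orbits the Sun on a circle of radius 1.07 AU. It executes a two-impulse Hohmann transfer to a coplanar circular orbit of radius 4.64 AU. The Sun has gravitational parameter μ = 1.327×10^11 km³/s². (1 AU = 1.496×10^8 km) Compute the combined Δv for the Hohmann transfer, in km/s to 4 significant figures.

Δv = 13.28 km/s

In km: r₁ = 1.07 × 1.496×10^8 = 1.60072×10^8 km; r₂ = 4.64 × 1.496×10^8 = 6.94144×10^8 km.
Transfer-ellipse semi-major axis a_t = (r₁ + r₂)/2 = (1.60072×10^8 + 6.94144×10^8)/2 = 4.27108×10^8 km.
Circular speed at r₁: v₁ = √(μ/r₁) = √(1.327×10^11/1.60072×10^8) = 28.7924 km/s.
On the transfer ellipse at r₁, v² = μ(2/r − 1/a) gives v_p = √[μ(2/r₁ − 1/a_t)] = 36.7057 km/s.
First burn Δv₁ = |v_p − v₁| = 7.9133 km/s.
At r₂, v₂ = √(μ/r₂) = 13.82645 km/s.
Transfer-orbit speed at r₂: v_a = √[μ(2/r₂ − 1/a_t)] = 8.464465 km/s.
Second burn Δv₂ = |v₂ − v_a| = 5.3620 km/s.
Total Δv = Δv₁ + Δv₂ = 13.28 km/s.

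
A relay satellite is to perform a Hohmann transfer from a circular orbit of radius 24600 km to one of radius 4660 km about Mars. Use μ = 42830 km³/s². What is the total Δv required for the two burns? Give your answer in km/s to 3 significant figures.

Transfer-ellipse semi-major axis a_t = (r₁ + r₂)/2 = (24600 + 4660)/2 = 14630 km.
Circular speed at r₁: v₁ = √(μ/r₁) = √(42830/24600) = 1.3195 km/s.
Transfer-orbit speed at r₁ (vis-viva equation): v_a = √[μ(2/r₁ − 1/a_t)] = 0.74469 km/s.
First burn Δv₁ = |v_a − v₁| = 0.5748 km/s.
Circular speed at r₂: v₂ = √(μ/r₂) = 3.0317 km/s.
Transfer-orbit speed at r₂: v_p = √[μ(2/r₂ − 1/a_t)] = 3.9312 km/s.
Second burn Δv₂ = |v₂ − v_p| = 0.8995 km/s.
Δv = Δv₁ + Δv₂ = 0.5748 + 0.8995 = 1.474 km/s.

Δv = 1.47 km/s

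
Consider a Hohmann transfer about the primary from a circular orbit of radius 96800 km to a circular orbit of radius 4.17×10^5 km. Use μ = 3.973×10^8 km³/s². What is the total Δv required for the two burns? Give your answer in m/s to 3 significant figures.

Δv = 29500 m/s

Semi-major axis of the transfer orbit: a_t = (96800 + 4.170×10^5)/2 = 2.569×10^5 km.
At r₁ the circular-orbit speed is v₁ = √(μ/r₁) = 64.065 km/s.
Transfer-orbit speed at r₁ (vis-viva): v_p = √[μ(2/r₁ − 1/a_t)] = 81.622 km/s.
First burn Δv₁ = |v_p − v₁| = 17.56 km/s.
Circular speed at r₂: v₂ = √(μ/r₂) = 30.87 km/s.
Transfer-orbit speed at r₂: v_a = √[μ(2/r₂ − 1/a_t)] = 18.95 km/s.
Second burn Δv₂ = |v₂ − v_a| = 11.92 km/s.
Δv = Δv₁ + Δv₂ = 17.56 + 11.92 = 29.48 km/s.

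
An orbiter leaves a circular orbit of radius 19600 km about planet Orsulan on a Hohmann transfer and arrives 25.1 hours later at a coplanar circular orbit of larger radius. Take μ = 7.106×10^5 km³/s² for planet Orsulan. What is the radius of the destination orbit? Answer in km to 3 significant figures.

r₂ = 1.48×10^5 km

Transfer time t = 25.1 hours = 90360 s, and t = π√(a_t³/μ).
So a_t = (μ t²/π²)^(1/3) = (7.106×10^5 × (90360)² / π²)^(1/3) = 83771 km.
Since a_t = (r₁ + r₂)/2, r₂ = 2a_t − r₁ = 2×83771 − 19600 = 1.47942×10^5 km.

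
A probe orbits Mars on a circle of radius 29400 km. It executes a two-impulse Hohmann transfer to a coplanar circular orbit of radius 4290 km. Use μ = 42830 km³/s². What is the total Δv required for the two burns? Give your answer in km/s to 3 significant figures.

Semi-major axis of the transfer orbit: a_t = (29400 + 4290)/2 = 16845 km.
Circular speed at r₁: v₁ = √(μ/r₁) = √(42830/29400) = 1.20698 km/s.
On the transfer ellipse at r₁, v² = μ(2/r − 1/a) gives v_a = √[μ(2/r₁ − 1/a_t)] = 0.609107 km/s.
First burn Δv₁ = |v_a − v₁| = 0.59787 km/s.
At r₂, v₂ = √(μ/r₂) = 3.1597 km/s.
Transfer-orbit speed at r₂: v_p = √[μ(2/r₂ − 1/a_t)] = 4.1743 km/s.
Second burn Δv₂ = |v₂ − v_p| = 1.0146 km/s.
Total Δv = Δv₁ + Δv₂ = 1.612 km/s.

Δv = 1.61 km/s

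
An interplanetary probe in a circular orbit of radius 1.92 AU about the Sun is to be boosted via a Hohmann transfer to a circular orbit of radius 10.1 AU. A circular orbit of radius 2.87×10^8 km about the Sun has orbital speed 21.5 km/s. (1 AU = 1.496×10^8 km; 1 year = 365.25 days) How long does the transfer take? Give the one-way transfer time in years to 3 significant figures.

From the circular-orbit relation v² = μ/r at r = 2.87×10^8 km: μ = v²r = (21.5)² × 2.87×10^8 = 1.32666×10^11 km³/s².
In km: r₁ = 1.92 × 1.496×10^8 = 2.87232×10^8 km; r₂ = 10.1 × 1.496×10^8 = 1.51096×10^9 km.
The Hohmann ellipse has a_t = (r₁ + r₂)/2 = 8.99096×10^8 km.
Half the transfer-orbit period gives t = π√(a_t³/μ) = 2.325×10^8 s.
Converting: 2.325×10^8 s ÷ 3.15576×10^7 s/year (365.25 × 86400) = 7.37 years.

t = 7.37 years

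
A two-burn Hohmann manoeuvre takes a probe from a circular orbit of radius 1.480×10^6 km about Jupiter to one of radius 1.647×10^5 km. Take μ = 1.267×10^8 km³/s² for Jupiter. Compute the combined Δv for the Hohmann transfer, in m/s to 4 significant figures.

Δv = 14580 m/s

The Hohmann ellipse has a_t = (r₁ + r₂)/2 = 8.2235×10^5 km.
At r₁ the circular-orbit speed is v₁ = √(μ/r₁) = 9.25246 km/s.
On the transfer ellipse at r₁, v² = μ(2/r − 1/a) gives v_a = √[μ(2/r₁ − 1/a_t)] = 4.14072 km/s.
First burn Δv₁ = |v_a − v₁| = 5.1117 km/s.
Circular speed at r₂: v₂ = √(μ/r₂) = 27.7359 km/s.
Transfer-orbit speed at r₂: v_p = √[μ(2/r₂ − 1/a_t)] = 37.2087 km/s.
Second burn Δv₂ = |v₂ − v_p| = 9.4728 km/s.
Δv = Δv₁ + Δv₂ = 5.1117 + 9.4728 = 14.58 km/s.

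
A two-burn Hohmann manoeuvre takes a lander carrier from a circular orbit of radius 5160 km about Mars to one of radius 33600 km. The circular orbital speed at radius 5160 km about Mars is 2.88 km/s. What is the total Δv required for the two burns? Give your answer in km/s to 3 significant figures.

From the circular-orbit relation v² = μ/r at r = 5160 km: μ = v²r = (2.88)² × 5160 = 42799.1 km³/s².
Semi-major axis of the transfer orbit: a_t = (5160 + 33600)/2 = 19380 km.
At r₁ the circular-orbit speed is v₁ = √(μ/r₁) = 2.8800 km/s.
On the transfer ellipse at r₁, vis-viva gives v_p = √[μ(2/r₁ − 1/a_t)] = 3.7921 km/s.
First burn Δv₁ = |v_p − v₁| = 0.9121 km/s.
At r₂, v₂ = √(μ/r₂) = 1.12862 km/s.
Transfer-orbit speed at r₂: v_a = √[μ(2/r₂ − 1/a_t)] = 0.582366 km/s.
Second burn Δv₂ = |v₂ − v_a| = 0.5463 km/s.
Δv = Δv₁ + Δv₂ = 0.9121 + 0.5463 = 1.458 km/s.

Δv = 1.46 km/s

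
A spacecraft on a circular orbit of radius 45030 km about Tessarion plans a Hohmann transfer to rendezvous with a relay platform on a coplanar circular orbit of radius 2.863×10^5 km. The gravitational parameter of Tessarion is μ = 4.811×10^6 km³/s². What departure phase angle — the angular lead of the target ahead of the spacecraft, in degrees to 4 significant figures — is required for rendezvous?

The Hohmann ellipse has a_t = (r₁ + r₂)/2 = 1.65665×10^5 km.
The half-period of the transfer ellipse is t = π√(a_t³/μ) = 96578 s.
Target angular speed ω₂ = √(μ/r₂³) = 1.4318×10^-5 rad/s.
Angle swept by the target during transfer: ω₂·t = 1.3828 rad = 79.23°.
The spacecraft traverses 180° on the transfer ellipse, so the target must lead by 180° − 79.23° = 100.8°.

φ = 100.8°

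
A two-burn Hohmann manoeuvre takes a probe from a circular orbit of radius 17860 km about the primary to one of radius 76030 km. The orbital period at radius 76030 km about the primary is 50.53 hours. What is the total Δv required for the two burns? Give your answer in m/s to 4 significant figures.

Δv = 2483 m/s

From Kepler's third law T² = 4π²r³/μ at r = 76030 km, T = 50.53 hours = 50.53 × 3600 s = 1.81908×10^5 s: μ = 4π²r³/T² = 5.24338×10^5 km³/s².
The Hohmann ellipse has a_t = (r₁ + r₂)/2 = 46945 km.
Circular speed at r₁: v₁ = √(μ/r₁) = √(5.24338×10^5/17860) = 5.418 km/s.
On the transfer ellipse at r₁, vis-viva equation gives v_p = √[μ(2/r₁ − 1/a_t)] = 6.895 km/s.
First burn Δv₁ = |v_p − v₁| = 1.477 km/s.
At r₂, v₂ = √(μ/r₂) = 2.626 km/s.
Transfer-orbit speed at r₂: v_a = √[μ(2/r₂ − 1/a_t)] = 1.620 km/s.
Second burn Δv₂ = |v₂ − v_a| = 1.006 km/s.
Total Δv = Δv₁ + Δv₂ = 2.483 km/s.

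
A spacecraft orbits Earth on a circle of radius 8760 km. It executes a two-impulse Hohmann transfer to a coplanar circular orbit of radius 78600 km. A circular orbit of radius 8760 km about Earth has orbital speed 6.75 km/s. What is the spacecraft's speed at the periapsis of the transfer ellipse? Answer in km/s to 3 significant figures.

From the circular-orbit relation v² = μ/r at r = 8760 km: μ = v²r = (6.75)² × 8760 = 3.99128×10^5 km³/s².
Semi-major axis of the transfer orbit: a_t = (8760 + 78600)/2 = 43680 km.
The periapsis of the transfer ellipse is at r = 8760 km.
From the vis-viva equation, v = √[μ(2/r − 1/a_t)] = 9.055 km/s.

v = 9.05 km/s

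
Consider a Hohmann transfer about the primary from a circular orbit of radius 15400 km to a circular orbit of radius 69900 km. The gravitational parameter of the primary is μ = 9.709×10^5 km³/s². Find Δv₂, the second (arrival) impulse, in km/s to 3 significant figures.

The Hohmann ellipse has a_t = (r₁ + r₂)/2 = 42650 km.
On the circular orbit at r = 69900 km, v_c = √(μ/r) = 3.7269 km/s.
Transfer-orbit speed at the same r (vis-viva, a = a_t): v_t = √[μ(2/r − 1/a_t)] = 2.2395 km/s.
Δv₂ = |v_t − v_c| = |2.2395 − 3.7269| = 1.487 km/s.

Δv₂ = 1.49 km/s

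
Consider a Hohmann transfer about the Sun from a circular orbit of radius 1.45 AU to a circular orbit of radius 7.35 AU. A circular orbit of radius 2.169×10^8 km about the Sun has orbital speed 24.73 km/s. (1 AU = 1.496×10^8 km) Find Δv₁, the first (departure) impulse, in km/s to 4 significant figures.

Δv₁ = 7.232 km/s

From the circular-orbit relation v² = μ/r at r = 2.169×10^8 km: μ = v²r = (24.73)² × 2.169×10^8 = 1.32650×10^11 km³/s².
In km: r₁ = 1.45 × 1.496×10^8 = 2.1692×10^8 km; r₂ = 7.35 × 1.496×10^8 = 1.09956×10^9 km.
Transfer-ellipse semi-major axis a_t = (r₁ + r₂)/2 = (2.1692×10^8 + 1.09956×10^9)/2 = 6.5824×10^8 km.
On the circular orbit at r = 2.1692×10^8 km, v_c = √(μ/r) = 24.729 km/s.
Transfer-orbit speed at the same r (vis-viva, a = a_t): v_t = √[μ(2/r − 1/a_t)] = 31.961 km/s.
Δv₁ = |v_t − v_c| = |31.961 − 24.729| = 7.232 km/s.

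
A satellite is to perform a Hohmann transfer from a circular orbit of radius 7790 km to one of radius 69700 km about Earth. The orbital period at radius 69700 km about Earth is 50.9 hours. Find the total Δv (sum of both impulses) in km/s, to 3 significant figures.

Δv = 3.76 km/s

From Kepler's third law T² = 4π²r³/μ at r = 69700 km, T = 50.9 hours = 50.9 × 3600 s = 1.8324×10^5 s: μ = 4π²r³/T² = 3.98123×10^5 km³/s².
Transfer-ellipse semi-major axis a_t = (r₁ + r₂)/2 = (7790 + 69700)/2 = 38745 km.
At r₁ the circular-orbit speed is v₁ = √(μ/r₁) = 7.1489 km/s.
Transfer-orbit speed at r₁ (vis-viva): v_p = √[μ(2/r₁ − 1/a_t)] = 9.5885 km/s.
First burn Δv₁ = |v_p − v₁| = 2.440 km/s.
Circular speed at r₂: v₂ = √(μ/r₂) = 2.390 km/s.
Transfer-orbit speed at r₂: v_a = √[μ(2/r₂ − 1/a_t)] = 1.072 km/s.
Second burn Δv₂ = |v₂ − v_a| = 1.318 km/s.
Total Δv = Δv₁ + Δv₂ = 3.758 km/s.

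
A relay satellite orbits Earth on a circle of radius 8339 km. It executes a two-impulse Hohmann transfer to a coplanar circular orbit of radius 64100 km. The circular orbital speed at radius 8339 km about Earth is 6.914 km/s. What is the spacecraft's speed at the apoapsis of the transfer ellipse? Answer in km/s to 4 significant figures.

v = 1.197 km/s

From the circular-orbit relation v² = μ/r at r = 8339 km: μ = v²r = (6.914)² × 8339 = 3.98633×10^5 km³/s².
Semi-major axis of the transfer orbit: a_t = (8339 + 64100)/2 = 36219.5 km.
The apoapsis of the transfer ellipse is at r = 64100 km.
Applying v² = μ(2/r − 1/a_t): v = 1.197 km/s.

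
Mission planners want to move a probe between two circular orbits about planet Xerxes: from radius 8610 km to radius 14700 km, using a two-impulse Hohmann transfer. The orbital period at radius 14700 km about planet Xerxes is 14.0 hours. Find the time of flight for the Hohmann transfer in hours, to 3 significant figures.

t = 4.94 hours

From Kepler's third law T² = 4π²r³/μ at r = 14700 km, T = 14.0 hours = 14.0 × 3600 s = 50400 s: μ = 4π²r³/T² = 49368.6 km³/s².
Transfer-ellipse semi-major axis a_t = (r₁ + r₂)/2 = (8610 + 14700)/2 = 11655 km.
By Kepler's third law the transfer-orbit period is T = 2π√(a_t³/μ), so t = T/2 = 17790 s.
Converting: 17790 s ÷ 3600 s/hour = 4.94 hours.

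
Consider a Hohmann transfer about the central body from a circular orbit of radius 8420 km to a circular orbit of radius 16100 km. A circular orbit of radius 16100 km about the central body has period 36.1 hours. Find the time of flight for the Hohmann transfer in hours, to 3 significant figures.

From Kepler's third law T² = 4π²r³/μ at r = 16100 km, T = 36.1 hours = 36.1 × 3600 s = 1.2996×10^5 s: μ = 4π²r³/T² = 9754.79 km³/s².
The Hohmann ellipse has a_t = (r₁ + r₂)/2 = 12260 km.
By Kepler's third law the transfer-orbit period is T = 2π√(a_t³/μ), so t = T/2 = 43180 s.
Converting: 43180 s ÷ 3600 s/hour = 12.0 hours.

t = 12.0 hours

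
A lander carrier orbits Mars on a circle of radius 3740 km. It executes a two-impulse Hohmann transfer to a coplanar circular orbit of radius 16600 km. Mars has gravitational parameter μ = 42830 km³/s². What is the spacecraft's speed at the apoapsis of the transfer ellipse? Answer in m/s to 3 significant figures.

v = 974 m/s

Semi-major axis of the transfer orbit: a_t = (3740 + 16600)/2 = 10170 km.
The apoapsis of the transfer ellipse is at r = 16600 km.
From the vis-viva equation, v = √[μ(2/r − 1/a_t)] = 0.9741 km/s.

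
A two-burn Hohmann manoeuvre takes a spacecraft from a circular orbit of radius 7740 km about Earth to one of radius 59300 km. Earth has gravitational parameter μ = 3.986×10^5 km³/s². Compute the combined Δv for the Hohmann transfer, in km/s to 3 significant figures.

Δv = 3.72 km/s

The Hohmann ellipse has a_t = (r₁ + r₂)/2 = 33520 km.
Circular speed at r₁: v₁ = √(μ/r₁) = √(3.986×10^5/7740) = 7.17626 km/s.
On the transfer ellipse at r₁, vis-viva equation gives v_p = √[μ(2/r₁ − 1/a_t)] = 9.54495 km/s.
First burn Δv₁ = |v_p − v₁| = 2.36869 km/s.
Circular speed at r₂: v₂ = √(μ/r₂) = 2.5926 km/s.
Transfer-orbit speed at r₂: v_a = √[μ(2/r₂ − 1/a_t)] = 1.2458 km/s.
Second burn Δv₂ = |v₂ − v_a| = 1.34680 km/s.
Total Δv = Δv₁ + Δv₂ = 3.715 km/s.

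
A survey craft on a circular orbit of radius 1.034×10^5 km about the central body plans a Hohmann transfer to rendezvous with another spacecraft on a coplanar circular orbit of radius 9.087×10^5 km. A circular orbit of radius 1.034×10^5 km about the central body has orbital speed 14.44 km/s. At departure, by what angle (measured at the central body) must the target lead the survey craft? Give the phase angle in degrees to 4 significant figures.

φ = 105.2°

From the circular-orbit relation v² = μ/r at r = 1.034×10^5 km: μ = v²r = (14.44)² × 1.034×10^5 = 2.15603×10^7 km³/s².
The Hohmann ellipse has a_t = (r₁ + r₂)/2 = 5.0605×10^5 km.
The half-period of the transfer ellipse is t = π√(a_t³/μ) = 2.4356×10^5 s.
Target angular speed ω₂ = √(μ/r₂³) = 5.3604×10^-6 rad/s.
Angle swept by the target during transfer: ω₂·t = 1.3056 rad = 74.81°.
The survey craft traverses 180° on the transfer ellipse, so the target must lead by 180° − 74.81° = 105.2°.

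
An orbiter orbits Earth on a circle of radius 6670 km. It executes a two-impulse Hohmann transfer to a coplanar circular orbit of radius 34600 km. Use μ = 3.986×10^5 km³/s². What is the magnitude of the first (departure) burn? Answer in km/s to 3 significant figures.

The Hohmann ellipse has a_t = (r₁ + r₂)/2 = 20635 km.
On the circular orbit at r = 6670 km, v_c = √(μ/r) = 7.730 km/s.
Transfer-orbit speed at the same r (vis-viva, a = a_t): v_t = √[μ(2/r − 1/a_t)] = 10.01 km/s.
Δv₁ = |v_t − v_c| = |10.01 − 7.730| = 2.280 km/s.

Δv₁ = 2.28 km/s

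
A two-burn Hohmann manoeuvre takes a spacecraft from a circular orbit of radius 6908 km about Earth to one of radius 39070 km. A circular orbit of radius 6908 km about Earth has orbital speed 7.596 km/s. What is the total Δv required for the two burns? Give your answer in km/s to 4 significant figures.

Δv = 3.750 km/s

From the circular-orbit relation v² = μ/r at r = 6908 km: μ = v²r = (7.596)² × 6908 = 3.98586×10^5 km³/s².
Transfer-ellipse semi-major axis a_t = (r₁ + r₂)/2 = (6908 + 39070)/2 = 22989 km.
Circular speed at r₁: v₁ = √(μ/r₁) = √(3.98586×10^5/6908) = 7.596 km/s.
On the transfer ellipse at r₁, v² = μ(2/r − 1/a) gives v_p = √[μ(2/r₁ − 1/a_t)] = 9.903 km/s.
First burn Δv₁ = |v_p − v₁| = 2.307 km/s.
Circular speed at r₂: v₂ = √(μ/r₂) = 3.194 km/s.
Transfer-orbit speed at r₂: v_a = √[μ(2/r₂ − 1/a_t)] = 1.751 km/s.
Second burn Δv₂ = |v₂ − v_a| = 1.443 km/s.
Total Δv = Δv₁ + Δv₂ = 3.750 km/s.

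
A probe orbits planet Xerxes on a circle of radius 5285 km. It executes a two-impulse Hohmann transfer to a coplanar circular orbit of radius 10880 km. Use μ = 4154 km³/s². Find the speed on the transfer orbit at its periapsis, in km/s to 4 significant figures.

v = 1.029 km/s

Semi-major axis of the transfer orbit: a_t = (5285 + 10880)/2 = 8082.5 km.
At periapsis, r = 5285 km.
Vis-viva: v = √[μ(2/r − 1/a_t)] = √[4154 × (2/5285 − 1/8082.5)] = 1.029 km/s.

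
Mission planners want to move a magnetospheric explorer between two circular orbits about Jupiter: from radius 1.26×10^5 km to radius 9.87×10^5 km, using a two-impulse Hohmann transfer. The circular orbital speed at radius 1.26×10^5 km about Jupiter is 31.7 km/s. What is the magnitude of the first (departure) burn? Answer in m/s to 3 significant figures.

Δv₁ = 10500 m/s

From the circular-orbit relation v² = μ/r at r = 1.26×10^5 km: μ = v²r = (31.7)² × 1.26×10^5 = 1.26616×10^8 km³/s².
The Hohmann ellipse has a_t = (r₁ + r₂)/2 = 5.565×10^5 km.
On the circular orbit at r = 1.260×10^5 km, v_c = √(μ/r) = 31.70 km/s.
Transfer-orbit speed at the same r (vis-viva, a = a_t): v_t = √[μ(2/r − 1/a_t)] = 42.22 km/s.
Δv₁ = |v_t − v_c| = |42.22 − 31.70| = 10.52 km/s.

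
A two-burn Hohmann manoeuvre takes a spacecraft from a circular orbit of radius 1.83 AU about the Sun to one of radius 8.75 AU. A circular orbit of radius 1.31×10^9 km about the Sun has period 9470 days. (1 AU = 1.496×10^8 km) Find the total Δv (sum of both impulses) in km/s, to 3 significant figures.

From Kepler's third law T² = 4π²r³/μ at r = 1.31×10^9 km, T = 9470 days = 9470 × 86400 s = 8.18208×10^8 s: μ = 4π²r³/T² = 1.32570×10^11 km³/s².
In km: r₁ = 1.83 × 1.496×10^8 = 2.73768×10^8 km; r₂ = 8.75 × 1.496×10^8 = 1.309×10^9 km.
Transfer-ellipse semi-major axis a_t = (r₁ + r₂)/2 = (2.73768×10^8 + 1.309×10^9)/2 = 7.91384×10^8 km.
At r₁ the circular-orbit speed is v₁ = √(μ/r₁) = 22.0055 km/s.
Transfer-orbit speed at r₁ (vis-viva): v_p = √[μ(2/r₁ − 1/a_t)] = 28.3014 km/s.
First burn Δv₁ = |v_p − v₁| = 6.296 km/s.
At r₂, v₂ = √(μ/r₂) = 10.064 km/s.
Transfer-orbit speed at r₂: v_a = √[μ(2/r₂ − 1/a_t)] = 5.9190 km/s.
Second burn Δv₂ = |v₂ − v_a| = 4.145 km/s.
Total Δv = Δv₁ + Δv₂ = 10.44 km/s.

Δv = 10.4 km/s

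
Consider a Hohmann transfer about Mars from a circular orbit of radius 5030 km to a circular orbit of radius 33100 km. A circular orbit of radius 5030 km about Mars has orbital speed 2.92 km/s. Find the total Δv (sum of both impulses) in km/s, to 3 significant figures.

From the circular-orbit relation v² = μ/r at r = 5030 km: μ = v²r = (2.92)² × 5030 = 42887.8 km³/s².
Semi-major axis of the transfer orbit: a_t = (5030 + 33100)/2 = 19065 km.
At r₁ the circular-orbit speed is v₁ = √(μ/r₁) = 2.9200 km/s.
On the transfer ellipse at r₁, vis-viva gives v_p = √[μ(2/r₁ − 1/a_t)] = 3.8475 km/s.
First burn Δv₁ = |v_p − v₁| = 0.9275 km/s.
Circular speed at r₂: v₂ = √(μ/r₂) = 1.1383 km/s.
Transfer-orbit speed at r₂: v_a = √[μ(2/r₂ − 1/a_t)] = 0.58468 km/s.
Second burn Δv₂ = |v₂ − v_a| = 0.5536 km/s.
Total Δv = Δv₁ + Δv₂ = 1.481 km/s.

Δv = 1.48 km/s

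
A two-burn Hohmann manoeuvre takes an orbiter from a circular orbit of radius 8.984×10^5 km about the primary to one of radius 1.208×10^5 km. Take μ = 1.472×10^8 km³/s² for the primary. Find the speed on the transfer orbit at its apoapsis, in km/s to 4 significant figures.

The Hohmann ellipse has a_t = (r₁ + r₂)/2 = 5.096×10^5 km.
At apoapsis, r = 8.984×10^5 km.
Vis-viva: v = √[μ(2/r − 1/a_t)] = √[1.472×10^8 × (2/8.984×10^5 − 1/5.096×10^5)] = 6.232 km/s.

v = 6.232 km/s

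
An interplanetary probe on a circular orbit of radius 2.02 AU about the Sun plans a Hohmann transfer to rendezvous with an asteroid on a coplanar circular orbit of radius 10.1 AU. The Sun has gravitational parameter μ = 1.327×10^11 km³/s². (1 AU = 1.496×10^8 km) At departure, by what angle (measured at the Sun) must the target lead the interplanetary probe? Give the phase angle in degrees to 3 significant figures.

φ = 96.3°

In km: r₁ = 2.02 × 1.496×10^8 = 3.02192×10^8 km; r₂ = 10.1 × 1.496×10^8 = 1.51096×10^9 km.
Semi-major axis of the transfer orbit: a_t = (3.02192×10^8 + 1.51096×10^9)/2 = 9.06576×10^8 km.
Transfer time t = π√(a_t³/μ) = 2.3541×10^8 s.
Target angular speed ω₂ = √(μ/r₂³) = 6.2023×10^-9 rad/s.
Angle swept by the target during transfer: ω₂·t = 1.4601 rad = 83.66°.
Arrival is 180° from departure on the ellipse, so φ = 180° − 83.66° = 96.3°.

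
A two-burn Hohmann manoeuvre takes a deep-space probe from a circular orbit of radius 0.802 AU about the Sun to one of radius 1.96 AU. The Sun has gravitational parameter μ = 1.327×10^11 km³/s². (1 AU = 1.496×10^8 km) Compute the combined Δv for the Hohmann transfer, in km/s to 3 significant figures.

In km: r₁ = 0.802 × 1.496×10^8 = 1.199792×10^8 km; r₂ = 1.96 × 1.496×10^8 = 2.93216×10^8 km.
Semi-major axis of the transfer orbit: a_t = (1.199792×10^8 + 2.93216×10^8)/2 = 2.065976×10^8 km.
Circular speed at r₁: v₁ = √(μ/r₁) = √(1.327×10^11/1.199792×10^8) = 33.257 km/s.
On the transfer ellipse at r₁, vis-viva gives v_p = √[μ(2/r₁ − 1/a_t)] = 39.620 km/s.
First burn Δv₁ = |v_p − v₁| = 6.3630 km/s.
Circular speed at r₂: v₂ = √(μ/r₂) = 21.2736 km/s.
Transfer-orbit speed at r₂: v_a = √[μ(2/r₂ − 1/a_t)] = 16.2118 km/s.
Second burn Δv₂ = |v₂ − v_a| = 5.0618 km/s.
Total Δv = Δv₁ + Δv₂ = 11.42 km/s.

Δv = 11.4 km/s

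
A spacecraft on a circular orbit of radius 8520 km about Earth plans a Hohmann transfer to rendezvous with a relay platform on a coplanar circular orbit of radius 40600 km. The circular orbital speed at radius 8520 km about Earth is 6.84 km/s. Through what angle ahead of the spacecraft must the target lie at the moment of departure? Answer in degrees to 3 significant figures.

From the circular-orbit relation v² = μ/r at r = 8520 km: μ = v²r = (6.84)² × 8520 = 3.98613×10^5 km³/s².
The Hohmann ellipse has a_t = (r₁ + r₂)/2 = 24560 km.
The half-period of the transfer ellipse is t = π√(a_t³/μ) = 19152 s.
The target's mean motion on its circular orbit is ω₂ = √(μ/r₂³) = 7.7177×10^-5 rad/s.
Angle swept by the target during transfer: ω₂·t = 1.4781 rad = 84.69°.
The spacecraft traverses 180° on the transfer ellipse, so the target must lead by 180° − 84.69° = 95.3°.

φ = 95.3°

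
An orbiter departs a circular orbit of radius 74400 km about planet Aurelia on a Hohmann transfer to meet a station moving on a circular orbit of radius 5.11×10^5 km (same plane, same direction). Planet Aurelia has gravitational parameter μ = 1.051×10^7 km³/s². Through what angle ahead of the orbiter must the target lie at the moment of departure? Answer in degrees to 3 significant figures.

φ = 102°

Semi-major axis of the transfer orbit: a_t = (74400 + 5.110×10^5)/2 = 2.927×10^5 km.
The half-period of the transfer ellipse is t = π√(a_t³/μ) = 1.53456×10^5 s.
The target's mean motion on its circular orbit is ω₂ = √(μ/r₂³) = 8.87503×10^-6 rad/s.
Angle swept by the target during transfer: ω₂·t = 1.3619 rad = 78.03°.
Arrival is 180° from departure on the ellipse, so φ = 180° − 78.03° = 102°.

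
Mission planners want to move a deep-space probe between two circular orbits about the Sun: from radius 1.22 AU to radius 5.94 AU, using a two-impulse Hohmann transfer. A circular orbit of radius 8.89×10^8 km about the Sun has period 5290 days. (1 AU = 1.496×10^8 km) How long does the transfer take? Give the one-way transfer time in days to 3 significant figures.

From Kepler's third law T² = 4π²r³/μ at r = 8.89×10^8 km, T = 5290 days = 5290 × 86400 s = 4.57056×10^8 s: μ = 4π²r³/T² = 1.32778×10^11 km³/s².
In km: r₁ = 1.22 × 1.496×10^8 = 1.82512×10^8 km; r₂ = 5.94 × 1.496×10^8 = 8.88624×10^8 km.
Semi-major axis of the transfer orbit: a_t = (1.82512×10^8 + 8.88624×10^8)/2 = 5.35568×10^8 km.
By Kepler's third law the transfer-orbit period is T = 2π√(a_t³/μ), so t = T/2 = 1.069×10^8 s.
Converting: 1.069×10^8 s ÷ 86400 s/day = 1240 days.

t = 1240 days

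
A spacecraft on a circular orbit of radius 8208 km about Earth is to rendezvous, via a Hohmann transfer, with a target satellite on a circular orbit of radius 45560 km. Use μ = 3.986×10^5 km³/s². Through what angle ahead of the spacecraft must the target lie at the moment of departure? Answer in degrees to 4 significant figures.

The Hohmann ellipse has a_t = (r₁ + r₂)/2 = 26884 km.
The half-period of the transfer ellipse is t = π√(a_t³/μ) = 21930 s.
Target angular speed ω₂ = √(μ/r₂³) = 6.492×10^-5 rad/s.
Angle swept by the target during transfer: ω₂·t = 1.424 rad = 81.59°.
Arrival is 180° from departure on the ellipse, so φ = 180° − 81.59° = 98.41°.

φ = 98.41°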